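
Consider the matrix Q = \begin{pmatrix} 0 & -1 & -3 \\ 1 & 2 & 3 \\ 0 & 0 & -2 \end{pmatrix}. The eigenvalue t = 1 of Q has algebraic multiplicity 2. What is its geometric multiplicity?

Q − 1I = [[-1, -1, -3], [1, 1, 3], [0, 0, -3]].
This matrix has rank 2, so its null space has dimension 3 − 2 = 1.

1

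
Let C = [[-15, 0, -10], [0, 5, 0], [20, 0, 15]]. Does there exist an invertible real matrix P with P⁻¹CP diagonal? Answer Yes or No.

Characteristic polynomial: p(μ) = μ^3 - 5μ^2 - 25μ + 125 = (μ - 5)^2(μ + 5).
μ = 5 has algebraic multiplicity 2; rank(C − 5I) = 1, so geometric multiplicity = 2.
Every eigenvalue has geometric = algebraic multiplicity, so C is diagonalizable.

Yes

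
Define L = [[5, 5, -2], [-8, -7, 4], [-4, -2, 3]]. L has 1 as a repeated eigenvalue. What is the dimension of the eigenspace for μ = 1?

L − 1I = [[4, 5, -2], [-8, -8, 4], [-4, -2, 2]].
This matrix has rank 2, so its null space has dimension 3 − 2 = 1.

1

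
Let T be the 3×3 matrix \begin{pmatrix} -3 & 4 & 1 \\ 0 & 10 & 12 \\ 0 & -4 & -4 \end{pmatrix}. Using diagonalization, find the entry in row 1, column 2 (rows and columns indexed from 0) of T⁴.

Characteristic polynomial: λ^3 - 3λ^2 - 10λ + 24 = (λ - 4)(λ - 2)(λ + 3), so the eigenvalues are -3, 2, 4.
λ=4: eigenvector (1, 2, -1).
λ=2: eigenvector (2, 3, -2).
λ=-3: eigenvector (1, 0, 0).
P = [[1, 2, 1], [2, 3, 0], [-1, -2, 0]], D = diag(4, 2, -3), P⁻¹ = [[0, 2, 3], [0, -1, -2], [1, 0, 1]].
T⁴ = P·diag(256, 16, 81)·P⁻¹ = [[81, 480, 785], [0, 976, 1440], [0, -480, -704]].
The requested entry is 1440.

1440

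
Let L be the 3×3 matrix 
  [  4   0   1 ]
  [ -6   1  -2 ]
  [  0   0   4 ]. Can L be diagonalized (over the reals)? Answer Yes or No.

No

Characteristic polynomial: p(t) = t^3 - 9t^2 + 24t - 16 = (t - 4)^2(t - 1).
t = 4 has algebraic multiplicity 2; rank(L − 4I) = 2, so geometric multiplicity = 1.
Geometric multiplicity < algebraic multiplicity, so L is not diagonalizable.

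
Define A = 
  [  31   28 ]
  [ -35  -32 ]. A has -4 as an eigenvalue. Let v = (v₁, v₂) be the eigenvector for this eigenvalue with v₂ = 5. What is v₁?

A + 4I = [[35, 28], [-35, -28]].
Solving (A + 4I)v = 0 gives the eigenspace spanned by (-4, 5).
With v₂ = 5, v = (-4, 5), so v₁ = -4.

-4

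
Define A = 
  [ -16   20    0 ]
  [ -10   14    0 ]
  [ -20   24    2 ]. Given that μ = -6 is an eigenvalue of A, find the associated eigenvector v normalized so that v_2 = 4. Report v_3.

8

A + 6I = [[-10, 20, 0], [-10, 20, 0], [-20, 24, 8]].
Solving (A + 6I)v = 0 gives the eigenspace spanned by (8, 4, 8).
With v_2 = 4, v = (8, 4, 8), so v_3 = 8.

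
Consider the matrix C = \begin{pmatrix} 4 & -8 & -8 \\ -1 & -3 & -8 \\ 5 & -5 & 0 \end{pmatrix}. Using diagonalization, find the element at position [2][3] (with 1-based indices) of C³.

Characteristic polynomial: r^3 - r^2 - 20r = r(r - 5)(r + 4), so the eigenvalues are -4, 0, 5.
r=5: eigenvector (0, 1, -1).
r=-4: eigenvector (1, 1, 0).
r=0: eigenvector (-2, -2, 1).
P = [[0, 1, -2], [1, 1, -2], [-1, 0, 1]], D = diag(5, -4, 0), P⁻¹ = [[-1, 1, 0], [-1, 2, 2], [-1, 1, 1]].
C³ = P·diag(125, -64, 0)·P⁻¹ = [[64, -128, -128], [-61, -3, -128], [125, -125, 0]].
The requested entry is -128.

-128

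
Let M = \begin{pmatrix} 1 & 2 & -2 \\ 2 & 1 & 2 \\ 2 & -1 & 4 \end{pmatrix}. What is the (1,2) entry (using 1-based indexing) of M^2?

6

Characteristic polynomial: s^3 - 6s^2 + 11s - 6 = (s - 3)(s - 2)(s - 1), so the eigenvalues are 1, 2, 3.
s=1: eigenvector (1, -1, -1).
s=3: eigenvector (0, 1, 1).
s=2: eigenvector (-2, 2, 3).
P = [[1, 0, -2], [-1, 1, 2], [-1, 1, 3]], D = diag(1, 3, 2), P⁻¹ = [[1, -2, 2], [1, 1, 0], [0, -1, 1]].
M² = P·diag(1, 9, 4)·P⁻¹ = [[1, 6, -6], [8, 3, 6], [8, -1, 10]].
The requested entry is 6.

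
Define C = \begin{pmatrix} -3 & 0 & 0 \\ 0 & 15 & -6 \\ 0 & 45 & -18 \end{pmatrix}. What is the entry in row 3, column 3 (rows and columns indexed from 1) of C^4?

Characteristic polynomial: r^3 + 6r^2 + 9r = r(r + 3)^2, so the eigenvalues are -3, -3, 0.
r=-3: eigenvector (1, 0, 0).
r=0: eigenvector (0, 2, 5).
r=-3: eigenvector (0, 1, 3).
P = [[1, 0, 0], [0, 2, 1], [0, 5, 3]], D = diag(-3, 0, -3), P⁻¹ = [[1, 0, 0], [0, 3, -1], [0, -5, 2]].
C⁴ = P·diag(81, 0, 81)·P⁻¹ = [[81, 0, 0], [0, -405, 162], [0, -1215, 486]].
The requested entry is 486.

486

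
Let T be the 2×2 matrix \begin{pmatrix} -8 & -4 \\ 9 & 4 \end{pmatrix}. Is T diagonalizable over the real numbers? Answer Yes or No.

No

Characteristic polynomial: p(μ) = μ^2 + 4μ + 4 = (μ + 2)^2.
μ = -2 has algebraic multiplicity 2; rank(T + 2I) = 1, so geometric multiplicity = 1.
Geometric multiplicity < algebraic multiplicity, so T is not diagonalizable.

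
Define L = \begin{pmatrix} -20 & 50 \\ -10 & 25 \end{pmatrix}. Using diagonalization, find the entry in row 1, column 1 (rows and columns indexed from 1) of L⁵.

-12500

Characteristic polynomial: r^2 - 5r = r(r - 5), so the eigenvalues are 0, 5.
r=5: eigenvector (2, 1).
r=0: eigenvector (5, 2).
P = [[2, 5], [1, 2]], D = diag(5, 0), P⁻¹ = [[-2, 5], [1, -2]].
L⁵ = P·diag(3125, 0)·P⁻¹ = [[-12500, 31250], [-6250, 15625]].
The requested entry is -12500.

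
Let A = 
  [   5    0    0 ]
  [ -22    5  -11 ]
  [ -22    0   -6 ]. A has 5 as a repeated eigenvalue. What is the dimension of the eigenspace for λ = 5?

2

A − 5I = [[0, 0, 0], [-22, 0, -11], [-22, 0, -11]].
This matrix has rank 1, so its null space has dimension 3 − 1 = 2.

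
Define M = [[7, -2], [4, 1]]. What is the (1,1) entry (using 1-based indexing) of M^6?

Characteristic polynomial: λ^2 - 8λ + 15 = (λ - 5)(λ - 3), so the eigenvalues are 3, 5.
λ=3: eigenvector (1, 2).
λ=5: eigenvector (-1, -1).
P = [[1, -1], [2, -1]], D = diag(3, 5), P⁻¹ = [[-1, 1], [-2, 1]].
M⁶ = P·diag(729, 15625)·P⁻¹ = [[30521, -14896], [29792, -14167]].
The requested entry is 30521.

30521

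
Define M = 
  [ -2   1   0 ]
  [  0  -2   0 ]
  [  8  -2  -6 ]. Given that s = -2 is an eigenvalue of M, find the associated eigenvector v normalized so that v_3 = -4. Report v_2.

M + 2I = [[0, 1, 0], [0, 0, 0], [8, -2, -4]].
Solving (M + 2I)v = 0 gives the eigenspace spanned by (-2, 0, -4).
With v_3 = -4, v = (-2, 0, -4), so v_2 = 0.

0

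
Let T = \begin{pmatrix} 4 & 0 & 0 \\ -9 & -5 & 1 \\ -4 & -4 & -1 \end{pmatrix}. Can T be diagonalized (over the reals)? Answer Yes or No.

No

Characteristic polynomial: p(r) = r^3 + 2r^2 - 15r - 36 = (r - 4)(r + 3)^2.
r = -3 has algebraic multiplicity 2; rank(T + 3I) = 2, so geometric multiplicity = 1.
Geometric multiplicity < algebraic multiplicity, so T is not diagonalizable.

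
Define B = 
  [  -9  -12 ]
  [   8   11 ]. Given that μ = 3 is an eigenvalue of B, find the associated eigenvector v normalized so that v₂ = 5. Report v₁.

B − 3I = [[-12, -12], [8, 8]].
Solving (B − 3I)v = 0 gives the eigenspace spanned by (-5, 5).
With v₂ = 5, v = (-5, 5), so v₁ = -5.

-5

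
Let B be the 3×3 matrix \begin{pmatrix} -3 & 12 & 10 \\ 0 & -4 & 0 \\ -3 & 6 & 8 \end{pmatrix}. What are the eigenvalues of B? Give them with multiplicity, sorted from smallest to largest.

-4, 2, 3

Characteristic polynomial: p(λ) = λ^3 - λ^2 - 14λ + 24 = (λ - 3)(λ - 2)(λ + 4).
Roots (with multiplicity): -4, 2, 3.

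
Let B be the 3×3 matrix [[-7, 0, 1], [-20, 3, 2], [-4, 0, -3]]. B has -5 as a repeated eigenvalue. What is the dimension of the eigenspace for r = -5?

B + 5I = [[-2, 0, 1], [-20, 8, 2], [-4, 0, 2]].
This matrix has rank 2, so its null space has dimension 3 − 2 = 1.

1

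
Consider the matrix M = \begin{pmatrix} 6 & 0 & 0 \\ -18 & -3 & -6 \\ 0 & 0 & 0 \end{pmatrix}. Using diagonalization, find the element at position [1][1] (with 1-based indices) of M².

36

Characteristic polynomial: μ^3 - 3μ^2 - 18μ = μ(μ - 6)(μ + 3), so the eigenvalues are -3, 0, 6.
μ=6: eigenvector (1, -2, 0).
μ=-3: eigenvector (0, 1, 0).
μ=0: eigenvector (0, -2, 1).
P = [[1, 0, 0], [-2, 1, -2], [0, 0, 1]], D = diag(6, -3, 0), P⁻¹ = [[1, 0, 0], [2, 1, 2], [0, 0, 1]].
M² = P·diag(36, 9, 0)·P⁻¹ = [[36, 0, 0], [-54, 9, 18], [0, 0, 0]].
The requested entry is 36.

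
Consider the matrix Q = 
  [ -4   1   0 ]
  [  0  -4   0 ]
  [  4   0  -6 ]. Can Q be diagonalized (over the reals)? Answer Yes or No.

Characteristic polynomial: p(r) = r^3 + 14r^2 + 64r + 96 = (r + 4)^2(r + 6).
r = -4 has algebraic multiplicity 2; rank(Q + 4I) = 2, so geometric multiplicity = 1.
Geometric multiplicity < algebraic multiplicity, so Q is not diagonalizable.

No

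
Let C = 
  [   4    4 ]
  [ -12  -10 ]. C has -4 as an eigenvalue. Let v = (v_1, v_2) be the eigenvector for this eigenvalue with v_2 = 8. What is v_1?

C + 4I = [[8, 4], [-12, -6]].
Solving (C + 4I)v = 0 gives the eigenspace spanned by (-4, 8).
With v_2 = 8, v = (-4, 8), so v_1 = -4.

-4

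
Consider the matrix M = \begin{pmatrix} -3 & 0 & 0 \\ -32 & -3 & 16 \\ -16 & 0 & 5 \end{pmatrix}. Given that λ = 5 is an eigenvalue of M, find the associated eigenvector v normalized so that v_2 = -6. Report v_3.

M − 5I = [[-8, 0, 0], [-32, -8, 16], [-16, 0, 0]].
Solving (M − 5I)v = 0 gives the eigenspace spanned by (0, -6, -3).
With v_2 = -6, v = (0, -6, -3), so v_3 = -3.

-3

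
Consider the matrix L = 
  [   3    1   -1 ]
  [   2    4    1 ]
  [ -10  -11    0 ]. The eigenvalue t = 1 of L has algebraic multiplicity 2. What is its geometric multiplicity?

1

L − 1I = [[2, 1, -1], [2, 3, 1], [-10, -11, -1]].
This matrix has rank 2, so its null space has dimension 3 − 2 = 1.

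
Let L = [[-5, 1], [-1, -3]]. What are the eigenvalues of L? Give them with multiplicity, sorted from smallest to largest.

-4, -4

Characteristic polynomial: p(s) = s^2 + 8s + 16 = (s + 4)^2.
Roots (with multiplicity): -4, -4.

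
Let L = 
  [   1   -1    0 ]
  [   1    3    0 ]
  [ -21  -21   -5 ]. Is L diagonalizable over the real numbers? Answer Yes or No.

Characteristic polynomial: p(μ) = μ^3 + μ^2 - 16μ + 20 = (μ - 2)^2(μ + 5).
μ = 2 has algebraic multiplicity 2; rank(L − 2I) = 2, so geometric multiplicity = 1.
Geometric multiplicity < algebraic multiplicity, so L is not diagonalizable.

No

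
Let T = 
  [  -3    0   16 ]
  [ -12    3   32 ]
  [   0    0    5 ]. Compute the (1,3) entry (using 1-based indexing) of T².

32

Characteristic polynomial: s^3 - 5s^2 - 9s + 45 = (s - 5)(s - 3)(s + 3), so the eigenvalues are -3, 3, 5.
s=-3: eigenvector (1, 2, 0).
s=3: eigenvector (0, 1, 0).
s=5: eigenvector (2, 4, 1).
P = [[1, 0, 2], [2, 1, 4], [0, 0, 1]], D = diag(-3, 3, 5), P⁻¹ = [[1, 0, -2], [-2, 1, 0], [0, 0, 1]].
T² = P·diag(9, 9, 25)·P⁻¹ = [[9, 0, 32], [0, 9, 64], [0, 0, 25]].
The requested entry is 32.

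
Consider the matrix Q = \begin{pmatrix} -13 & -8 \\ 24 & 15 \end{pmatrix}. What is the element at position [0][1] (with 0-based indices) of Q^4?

Characteristic polynomial: r^2 - 2r - 3 = (r - 3)(r + 1), so the eigenvalues are -1, 3.
r=3: eigenvector (1, -2).
r=-1: eigenvector (2, -3).
P = [[1, 2], [-2, -3]], D = diag(3, -1), P⁻¹ = [[-3, -2], [2, 1]].
Q⁴ = P·diag(81, 1)·P⁻¹ = [[-239, -160], [480, 321]].
The requested entry is -160.

-160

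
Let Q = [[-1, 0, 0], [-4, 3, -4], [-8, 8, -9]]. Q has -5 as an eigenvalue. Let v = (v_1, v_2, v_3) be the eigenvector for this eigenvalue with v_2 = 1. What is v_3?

Q + 5I = [[4, 0, 0], [-4, 8, -4], [-8, 8, -4]].
Solving (Q + 5I)v = 0 gives the eigenspace spanned by (0, 1, 2).
With v_2 = 1, v = (0, 1, 2), so v_3 = 2.

2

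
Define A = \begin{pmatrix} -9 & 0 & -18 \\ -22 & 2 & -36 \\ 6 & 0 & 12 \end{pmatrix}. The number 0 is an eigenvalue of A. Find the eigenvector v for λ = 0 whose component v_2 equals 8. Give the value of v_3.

A = [[-9, 0, -18], [-22, 2, -36], [6, 0, 12]].
Solving (A)v = 0 gives the eigenspace spanned by (4, 8, -2).
With v_2 = 8, v = (4, 8, -2), so v_3 = -2.

-2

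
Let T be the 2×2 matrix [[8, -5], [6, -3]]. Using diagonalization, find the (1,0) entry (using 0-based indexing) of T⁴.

390

Characteristic polynomial: r^2 - 5r + 6 = (r - 3)(r - 2), so the eigenvalues are 2, 3.
r=2: eigenvector (-5, -6).
r=3: eigenvector (1, 1).
P = [[-5, 1], [-6, 1]], D = diag(2, 3), P⁻¹ = [[1, -1], [6, -5]].
T⁴ = P·diag(16, 81)·P⁻¹ = [[406, -325], [390, -309]].
The requested entry is 390.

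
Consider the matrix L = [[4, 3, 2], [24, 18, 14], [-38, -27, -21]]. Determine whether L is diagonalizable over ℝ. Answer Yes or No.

Characteristic polynomial: p(r) = r^3 - r^2 - 8r + 12 = (r - 2)^2(r + 3).
r = 2 has algebraic multiplicity 2; rank(L − 2I) = 2, so geometric multiplicity = 1.
Geometric multiplicity < algebraic multiplicity, so L is not diagonalizable.

No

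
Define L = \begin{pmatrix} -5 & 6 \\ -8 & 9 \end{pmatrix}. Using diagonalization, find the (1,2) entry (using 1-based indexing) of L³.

Characteristic polynomial: r^2 - 4r + 3 = (r - 3)(r - 1), so the eigenvalues are 1, 3.
r=1: eigenvector (-1, -1).
r=3: eigenvector (3, 4).
P = [[-1, 3], [-1, 4]], D = diag(1, 3), P⁻¹ = [[-4, 3], [-1, 1]].
L³ = P·diag(1, 27)·P⁻¹ = [[-77, 78], [-104, 105]].
The requested entry is 78.

78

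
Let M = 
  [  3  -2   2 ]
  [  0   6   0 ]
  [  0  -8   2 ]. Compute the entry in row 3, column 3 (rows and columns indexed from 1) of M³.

Characteristic polynomial: λ^3 - 11λ^2 + 36λ - 36 = (λ - 6)(λ - 3)(λ - 2), so the eigenvalues are 2, 3, 6.
λ=3: eigenvector (1, 0, 0).
λ=6: eigenvector (-2, 1, -2).
λ=2: eigenvector (-2, 0, 1).
P = [[1, -2, -2], [0, 1, 0], [0, -2, 1]], D = diag(3, 6, 2), P⁻¹ = [[1, 6, 2], [0, 1, 0], [0, 2, 1]].
M³ = P·diag(27, 216, 8)·P⁻¹ = [[27, -302, 38], [0, 216, 0], [0, -416, 8]].
The requested entry is 8.

8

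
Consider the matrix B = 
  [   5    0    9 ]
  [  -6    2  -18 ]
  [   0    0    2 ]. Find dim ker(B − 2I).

2

B − 2I = [[3, 0, 9], [-6, 0, -18], [0, 0, 0]].
This matrix has rank 1, so its null space has dimension 3 − 1 = 2.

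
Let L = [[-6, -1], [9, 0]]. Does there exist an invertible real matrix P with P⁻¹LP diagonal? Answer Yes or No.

Characteristic polynomial: p(r) = r^2 + 6r + 9 = (r + 3)^2.
r = -3 has algebraic multiplicity 2; rank(L + 3I) = 1, so geometric multiplicity = 1.
Geometric multiplicity < algebraic multiplicity, so L is not diagonalizable.

No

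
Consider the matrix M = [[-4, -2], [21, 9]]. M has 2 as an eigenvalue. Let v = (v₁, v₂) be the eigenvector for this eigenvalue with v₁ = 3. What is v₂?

-9

M − 2I = [[-6, -2], [21, 7]].
Solving (M − 2I)v = 0 gives the eigenspace spanned by (3, -9).
With v₁ = 3, v = (3, -9), so v₂ = -9.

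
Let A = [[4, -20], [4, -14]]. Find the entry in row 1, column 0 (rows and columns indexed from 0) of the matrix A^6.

Characteristic polynomial: μ^2 + 10μ + 24 = (μ + 4)(μ + 6), so the eigenvalues are -6, -4.
μ=-4: eigenvector (5, 2).
μ=-6: eigenvector (2, 1).
P = [[5, 2], [2, 1]], D = diag(-4, -6), P⁻¹ = [[1, -2], [-2, 5]].
A⁶ = P·diag(4096, 46656)·P⁻¹ = [[-166144, 425600], [-85120, 216896]].
The requested entry is -85120.

-85120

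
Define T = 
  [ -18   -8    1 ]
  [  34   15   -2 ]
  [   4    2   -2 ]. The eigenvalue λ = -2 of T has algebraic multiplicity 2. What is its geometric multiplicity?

1

T + 2I = [[-16, -8, 1], [34, 17, -2], [4, 2, 0]].
This matrix has rank 2, so its null space has dimension 3 − 2 = 1.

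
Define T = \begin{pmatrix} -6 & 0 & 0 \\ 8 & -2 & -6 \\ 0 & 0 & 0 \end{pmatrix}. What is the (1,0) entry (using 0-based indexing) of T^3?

416

Characteristic polynomial: λ^3 + 8λ^2 + 12λ = λ(λ + 2)(λ + 6), so the eigenvalues are -6, -2, 0.
λ=-6: eigenvector (1, -2, 0).
λ=-2: eigenvector (0, 1, 0).
λ=0: eigenvector (0, -3, 1).
P = [[1, 0, 0], [-2, 1, -3], [0, 0, 1]], D = diag(-6, -2, 0), P⁻¹ = [[1, 0, 0], [2, 1, 3], [0, 0, 1]].
T³ = P·diag(-216, -8, 0)·P⁻¹ = [[-216, 0, 0], [416, -8, -24], [0, 0, 0]].
The requested entry is 416.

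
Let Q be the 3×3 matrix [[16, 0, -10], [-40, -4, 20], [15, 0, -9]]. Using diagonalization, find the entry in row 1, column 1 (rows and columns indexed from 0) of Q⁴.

Characteristic polynomial: t^3 - 3t^2 - 22t + 24 = (t - 6)(t - 1)(t + 4), so the eigenvalues are -4, 1, 6.
t=-4: eigenvector (0, 1, 0).
t=6: eigenvector (1, -2, 1).
t=1: eigenvector (2, -4, 3).
P = [[0, 1, 2], [1, -2, -4], [0, 1, 3]], D = diag(-4, 6, 1), P⁻¹ = [[2, 1, 0], [3, 0, -2], [-1, 0, 1]].
Q⁴ = P·diag(256, 1296, 1)·P⁻¹ = [[3886, 0, -2590], [-7260, 256, 5180], [3885, 0, -2589]].
The requested entry is 256.

256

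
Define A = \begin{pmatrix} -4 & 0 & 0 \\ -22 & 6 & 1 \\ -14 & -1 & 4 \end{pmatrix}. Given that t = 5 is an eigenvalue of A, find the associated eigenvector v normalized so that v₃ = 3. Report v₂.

-3

A − 5I = [[-9, 0, 0], [-22, 1, 1], [-14, -1, -1]].
Solving (A − 5I)v = 0 gives the eigenspace spanned by (0, -3, 3).
With v₃ = 3, v = (0, -3, 3), so v₂ = -3.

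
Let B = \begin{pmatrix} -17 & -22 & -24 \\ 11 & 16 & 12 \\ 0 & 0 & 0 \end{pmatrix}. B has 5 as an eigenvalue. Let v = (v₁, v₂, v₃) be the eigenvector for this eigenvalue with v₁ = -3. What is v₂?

B − 5I = [[-22, -22, -24], [11, 11, 12], [0, 0, -5]].
Solving (B − 5I)v = 0 gives the eigenspace spanned by (-3, 3, 0).
With v₁ = -3, v = (-3, 3, 0), so v₂ = 3.

3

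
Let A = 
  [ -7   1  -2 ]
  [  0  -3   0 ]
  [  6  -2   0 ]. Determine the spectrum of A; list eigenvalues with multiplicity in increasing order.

Characteristic polynomial: p(μ) = μ^3 + 10μ^2 + 33μ + 36 = (μ + 3)^2(μ + 4).
Roots (with multiplicity): -4, -3, -3.

-4, -3, -3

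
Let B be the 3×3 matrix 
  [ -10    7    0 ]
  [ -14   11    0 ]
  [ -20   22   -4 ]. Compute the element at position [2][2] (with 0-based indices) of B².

16

Characteristic polynomial: s^3 + 3s^2 - 16s - 48 = (s - 4)(s + 3)(s + 4), so the eigenvalues are -4, -3, 4.
s=4: eigenvector (1, 2, 3).
s=-3: eigenvector (-1, -1, -2).
s=-4: eigenvector (0, 0, 1).
P = [[1, -1, 0], [2, -1, 0], [3, -2, 1]], D = diag(4, -3, -4), P⁻¹ = [[-1, 1, 0], [-2, 1, 0], [-1, -1, 1]].
B² = P·diag(16, 9, 16)·P⁻¹ = [[2, 7, 0], [-14, 23, 0], [-28, 14, 16]].
The requested entry is 16.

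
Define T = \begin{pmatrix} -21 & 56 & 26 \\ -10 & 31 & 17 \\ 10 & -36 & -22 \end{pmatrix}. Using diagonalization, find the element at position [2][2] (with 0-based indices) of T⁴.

3792

Characteristic polynomial: s^3 + 12s^2 + 41s + 30 = (s + 1)(s + 5)(s + 6), so the eigenvalues are -6, -5, -1.
s=-1: eigenvector (-3, -2, 2).
s=-5: eigenvector (-4, -3, 4).
s=-6: eigenvector (-2, -1, 1).
P = [[-3, -4, -2], [-2, -3, -1], [2, 4, 1]], D = diag(-1, -5, -6), P⁻¹ = [[1, -4, -2], [0, 1, 1], [-2, 4, 1]].
T⁴ = P·diag(1, 625, 1296)·P⁻¹ = [[5181, -12856, -5086], [2590, -7051, -3167], [-2590, 7676, 3792]].
The requested entry is 3792.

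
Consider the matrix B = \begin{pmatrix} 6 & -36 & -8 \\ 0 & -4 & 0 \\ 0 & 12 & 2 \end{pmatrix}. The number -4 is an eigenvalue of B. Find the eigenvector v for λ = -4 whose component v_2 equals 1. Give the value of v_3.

-2

B + 4I = [[10, -36, -8], [0, 0, 0], [0, 12, 6]].
Solving (B + 4I)v = 0 gives the eigenspace spanned by (2, 1, -2).
With v_2 = 1, v = (2, 1, -2), so v_3 = -2.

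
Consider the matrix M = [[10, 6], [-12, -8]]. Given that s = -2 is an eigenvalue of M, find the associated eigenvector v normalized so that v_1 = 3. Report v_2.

-6

M + 2I = [[12, 6], [-12, -6]].
Solving (M + 2I)v = 0 gives the eigenspace spanned by (3, -6).
With v_1 = 3, v = (3, -6), so v_2 = -6.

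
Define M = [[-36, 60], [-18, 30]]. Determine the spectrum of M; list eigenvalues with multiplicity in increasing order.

-6, 0

Characteristic polynomial: p(λ) = λ^2 + 6λ = λ(λ + 6).
Roots (with multiplicity): -6, 0.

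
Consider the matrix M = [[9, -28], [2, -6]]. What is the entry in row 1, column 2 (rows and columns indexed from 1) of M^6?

-1764

Characteristic polynomial: μ^2 - 3μ + 2 = (μ - 2)(μ - 1), so the eigenvalues are 1, 2.
μ=1: eigenvector (-7, -2).
μ=2: eigenvector (4, 1).
P = [[-7, 4], [-2, 1]], D = diag(1, 2), P⁻¹ = [[1, -4], [2, -7]].
M⁶ = P·diag(1, 64)·P⁻¹ = [[505, -1764], [126, -440]].
The requested entry is -1764.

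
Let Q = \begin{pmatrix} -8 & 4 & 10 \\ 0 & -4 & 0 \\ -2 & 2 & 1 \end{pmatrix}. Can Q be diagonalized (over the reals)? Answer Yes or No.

Characteristic polynomial: p(t) = t^3 + 11t^2 + 40t + 48 = (t + 3)(t + 4)^2.
t = -4 has algebraic multiplicity 2; rank(Q + 4I) = 1, so geometric multiplicity = 2.
Every eigenvalue has geometric = algebraic multiplicity, so Q is diagonalizable.

Yes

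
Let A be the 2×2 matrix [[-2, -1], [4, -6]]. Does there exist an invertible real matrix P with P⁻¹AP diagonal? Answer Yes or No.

No

Characteristic polynomial: p(μ) = μ^2 + 8μ + 16 = (μ + 4)^2.
μ = -4 has algebraic multiplicity 2; rank(A + 4I) = 1, so geometric multiplicity = 1.
Geometric multiplicity < algebraic multiplicity, so A is not diagonalizable.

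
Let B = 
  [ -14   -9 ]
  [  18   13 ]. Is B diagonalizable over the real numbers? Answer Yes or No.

Yes

Characteristic polynomial: p(t) = t^2 + t - 20 = (t - 4)(t + 5).
All 2 eigenvalues are distinct, so B is diagonalizable.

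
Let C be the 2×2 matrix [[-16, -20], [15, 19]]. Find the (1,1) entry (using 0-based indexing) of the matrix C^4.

1021

Characteristic polynomial: λ^2 - 3λ - 4 = (λ - 4)(λ + 1), so the eigenvalues are -1, 4.
λ=-1: eigenvector (4, -3).
λ=4: eigenvector (-1, 1).
P = [[4, -1], [-3, 1]], D = diag(-1, 4), P⁻¹ = [[1, 1], [3, 4]].
C⁴ = P·diag(1, 256)·P⁻¹ = [[-764, -1020], [765, 1021]].
The requested entry is 1021.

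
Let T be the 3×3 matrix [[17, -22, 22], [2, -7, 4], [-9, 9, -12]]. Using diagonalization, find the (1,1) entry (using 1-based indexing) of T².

Characteristic polynomial: s^3 + 2s^2 - 33s - 90 = (s - 6)(s + 3)(s + 5), so the eigenvalues are -5, -3, 6.
s=6: eigenvector (-2, 0, 1).
s=-5: eigenvector (1, 1, 0).
s=-3: eigenvector (0, 1, 1).
P = [[-2, 1, 0], [0, 1, 1], [1, 0, 1]], D = diag(6, -5, -3), P⁻¹ = [[-1, 1, -1], [-1, 2, -2], [1, -1, 2]].
T² = P·diag(36, 25, 9)·P⁻¹ = [[47, -22, 22], [-16, 41, -32], [-27, 27, -18]].
The requested entry is 47.

47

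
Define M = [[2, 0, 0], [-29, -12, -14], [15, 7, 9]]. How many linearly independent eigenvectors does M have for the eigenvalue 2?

1

M − 2I = [[0, 0, 0], [-29, -14, -14], [15, 7, 7]].
This matrix has rank 2, so its null space has dimension 3 − 2 = 1.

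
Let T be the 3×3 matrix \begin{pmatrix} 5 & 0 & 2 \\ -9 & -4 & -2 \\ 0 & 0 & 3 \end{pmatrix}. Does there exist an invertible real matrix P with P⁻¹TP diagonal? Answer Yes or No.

Yes

Characteristic polynomial: p(μ) = μ^3 - 4μ^2 - 17μ + 60 = (μ - 5)(μ - 3)(μ + 4).
All 3 eigenvalues are distinct, so T is diagonalizable.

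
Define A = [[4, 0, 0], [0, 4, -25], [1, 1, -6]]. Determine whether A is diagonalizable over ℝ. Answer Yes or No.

No

Characteristic polynomial: p(μ) = μ^3 - 2μ^2 - 7μ - 4 = (μ - 4)(μ + 1)^2.
μ = -1 has algebraic multiplicity 2; rank(A + 1I) = 2, so geometric multiplicity = 1.
Geometric multiplicity < algebraic multiplicity, so A is not diagonalizable.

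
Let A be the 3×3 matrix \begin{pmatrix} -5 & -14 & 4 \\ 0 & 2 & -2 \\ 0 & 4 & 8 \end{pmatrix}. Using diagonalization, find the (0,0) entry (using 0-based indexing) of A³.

Characteristic polynomial: r^3 - 5r^2 - 26r + 120 = (r - 6)(r - 4)(r + 5), so the eigenvalues are -5, 4, 6.
r=6: eigenvector (2, -1, 2).
r=4: eigenvector (-2, 1, -1).
r=-5: eigenvector (1, 0, 0).
P = [[2, -2, 1], [-1, 1, 0], [2, -1, 0]], D = diag(6, 4, -5), P⁻¹ = [[0, 1, 1], [0, 2, 1], [1, 2, 0]].
A³ = P·diag(216, 64, -125)·P⁻¹ = [[-125, -74, 304], [0, -88, -152], [0, 304, 368]].
The requested entry is -125.

-125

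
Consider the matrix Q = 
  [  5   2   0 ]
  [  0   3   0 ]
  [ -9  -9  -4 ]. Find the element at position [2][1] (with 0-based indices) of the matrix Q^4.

Characteristic polynomial: μ^3 - 4μ^2 - 17μ + 60 = (μ - 5)(μ - 3)(μ + 4), so the eigenvalues are -4, 3, 5.
μ=-4: eigenvector (0, 0, 1).
μ=5: eigenvector (-1, 0, 1).
μ=3: eigenvector (-1, 1, 0).
P = [[0, -1, -1], [0, 0, 1], [1, 1, 0]], D = diag(-4, 5, 3), P⁻¹ = [[1, 1, 1], [-1, -1, 0], [0, 1, 0]].
Q⁴ = P·diag(256, 625, 81)·P⁻¹ = [[625, 544, 0], [0, 81, 0], [-369, -369, 256]].
The requested entry is -369.

-369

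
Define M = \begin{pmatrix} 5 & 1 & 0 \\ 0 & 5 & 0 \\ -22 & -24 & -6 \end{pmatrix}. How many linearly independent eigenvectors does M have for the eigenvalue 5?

1

M − 5I = [[0, 1, 0], [0, 0, 0], [-22, -24, -11]].
This matrix has rank 2, so its null space has dimension 3 − 2 = 1.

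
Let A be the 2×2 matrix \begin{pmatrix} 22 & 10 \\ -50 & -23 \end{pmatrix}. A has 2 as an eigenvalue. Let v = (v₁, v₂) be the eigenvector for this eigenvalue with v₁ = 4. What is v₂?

-8

A − 2I = [[20, 10], [-50, -25]].
Solving (A − 2I)v = 0 gives the eigenspace spanned by (4, -8).
With v₁ = 4, v = (4, -8), so v₂ = -8.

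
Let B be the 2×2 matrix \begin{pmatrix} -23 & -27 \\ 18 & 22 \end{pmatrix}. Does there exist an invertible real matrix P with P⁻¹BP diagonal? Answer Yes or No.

Characteristic polynomial: p(μ) = μ^2 + μ - 20 = (μ - 4)(μ + 5).
All 2 eigenvalues are distinct, so B is diagonalizable.

Yes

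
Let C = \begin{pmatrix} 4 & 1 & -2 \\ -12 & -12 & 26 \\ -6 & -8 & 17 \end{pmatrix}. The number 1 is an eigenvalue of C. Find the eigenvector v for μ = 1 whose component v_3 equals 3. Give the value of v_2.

C − 1I = [[3, 1, -2], [-12, -13, 26], [-6, -8, 16]].
Solving (C − 1I)v = 0 gives the eigenspace spanned by (0, 6, 3).
With v_3 = 3, v = (0, 6, 3), so v_2 = 6.

6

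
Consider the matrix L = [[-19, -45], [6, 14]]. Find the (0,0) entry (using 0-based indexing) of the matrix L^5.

Characteristic polynomial: t^2 + 5t + 4 = (t + 1)(t + 4), so the eigenvalues are -4, -1.
t=-1: eigenvector (-5, 2).
t=-4: eigenvector (-3, 1).
P = [[-5, -3], [2, 1]], D = diag(-1, -4), P⁻¹ = [[1, 3], [-2, -5]].
L⁵ = P·diag(-1, -1024)·P⁻¹ = [[-6139, -15345], [2046, 5114]].
The requested entry is -6139.

-6139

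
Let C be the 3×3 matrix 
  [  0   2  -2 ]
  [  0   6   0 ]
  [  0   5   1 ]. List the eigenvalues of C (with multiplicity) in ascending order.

0, 1, 6

Characteristic polynomial: p(λ) = λ^3 - 7λ^2 + 6λ = λ(λ - 6)(λ - 1).
Roots (with multiplicity): 0, 1, 6.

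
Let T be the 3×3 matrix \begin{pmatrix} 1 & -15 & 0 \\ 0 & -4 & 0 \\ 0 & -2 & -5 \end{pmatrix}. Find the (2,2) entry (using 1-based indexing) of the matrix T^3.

Characteristic polynomial: μ^3 + 8μ^2 + 11μ - 20 = (μ - 1)(μ + 4)(μ + 5), so the eigenvalues are -5, -4, 1.
μ=1: eigenvector (1, 0, 0).
μ=-4: eigenvector (3, 1, -2).
μ=-5: eigenvector (0, 0, 1).
P = [[1, 3, 0], [0, 1, 0], [0, -2, 1]], D = diag(1, -4, -5), P⁻¹ = [[1, -3, 0], [0, 1, 0], [0, 2, 1]].
T³ = P·diag(1, -64, -125)·P⁻¹ = [[1, -195, 0], [0, -64, 0], [0, -122, -125]].
The requested entry is -64.

-64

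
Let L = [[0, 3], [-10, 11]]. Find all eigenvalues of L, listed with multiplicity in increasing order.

5, 6

Characteristic polynomial: p(s) = s^2 - 11s + 30 = (s - 6)(s - 5).
Roots (with multiplicity): 5, 6.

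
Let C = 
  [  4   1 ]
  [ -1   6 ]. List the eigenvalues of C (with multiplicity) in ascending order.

5, 5

Characteristic polynomial: p(s) = s^2 - 10s + 25 = (s - 5)^2.
Roots (with multiplicity): 5, 5.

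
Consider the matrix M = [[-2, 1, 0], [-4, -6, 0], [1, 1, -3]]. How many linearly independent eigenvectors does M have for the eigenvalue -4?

1

M + 4I = [[2, 1, 0], [-4, -2, 0], [1, 1, 1]].
This matrix has rank 2, so its null space has dimension 3 − 2 = 1.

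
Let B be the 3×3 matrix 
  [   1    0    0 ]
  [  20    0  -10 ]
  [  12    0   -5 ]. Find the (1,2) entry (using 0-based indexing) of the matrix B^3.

-250

Characteristic polynomial: t^3 + 4t^2 - 5t = t(t - 1)(t + 5), so the eigenvalues are -5, 0, 1.
t=1: eigenvector (1, 0, 2).
t=0: eigenvector (0, 1, 0).
t=-5: eigenvector (0, 2, 1).
P = [[1, 0, 0], [0, 1, 2], [2, 0, 1]], D = diag(1, 0, -5), P⁻¹ = [[1, 0, 0], [4, 1, -2], [-2, 0, 1]].
B³ = P·diag(1, 0, -125)·P⁻¹ = [[1, 0, 0], [500, 0, -250], [252, 0, -125]].
The requested entry is -250.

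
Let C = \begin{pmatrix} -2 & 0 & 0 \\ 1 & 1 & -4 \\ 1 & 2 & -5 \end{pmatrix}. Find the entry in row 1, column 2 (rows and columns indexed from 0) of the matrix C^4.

Characteristic polynomial: μ^3 + 6μ^2 + 11μ + 6 = (μ + 1)(μ + 2)(μ + 3), so the eigenvalues are -3, -2, -1.
μ=-1: eigenvector (0, 2, 1).
μ=-2: eigenvector (1, 1, 1).
μ=-3: eigenvector (0, 1, 1).
P = [[0, 1, 0], [2, 1, 1], [1, 1, 1]], D = diag(-1, -2, -3), P⁻¹ = [[0, 1, -1], [1, 0, 0], [-1, -1, 2]].
C⁴ = P·diag(1, 16, 81)·P⁻¹ = [[16, 0, 0], [-65, -79, 160], [-65, -80, 161]].
The requested entry is 160.

160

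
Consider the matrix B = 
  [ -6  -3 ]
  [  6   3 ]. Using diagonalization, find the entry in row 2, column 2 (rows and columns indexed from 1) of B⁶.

Characteristic polynomial: r^2 + 3r = r(r + 3), so the eigenvalues are -3, 0.
r=0: eigenvector (1, -2).
r=-3: eigenvector (1, -1).
P = [[1, 1], [-2, -1]], D = diag(0, -3), P⁻¹ = [[-1, -1], [2, 1]].
B⁶ = P·diag(0, 729)·P⁻¹ = [[1458, 729], [-1458, -729]].
The requested entry is -729.

-729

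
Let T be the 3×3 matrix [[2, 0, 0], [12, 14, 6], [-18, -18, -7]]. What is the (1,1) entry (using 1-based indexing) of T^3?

Characteristic polynomial: r^3 - 9r^2 + 24r - 20 = (r - 5)(r - 2)^2, so the eigenvalues are 2, 2, 5.
r=2: eigenvector (1, -4, 6).
r=2: eigenvector (0, 1, -2).
r=5: eigenvector (0, 2, -3).
P = [[1, 0, 0], [-4, 1, 2], [6, -2, -3]], D = diag(2, 2, 5), P⁻¹ = [[1, 0, 0], [0, -3, -2], [2, 2, 1]].
T³ = P·diag(8, 8, 125)·P⁻¹ = [[8, 0, 0], [468, 476, 234], [-702, -702, -343]].
The requested entry is 8.

8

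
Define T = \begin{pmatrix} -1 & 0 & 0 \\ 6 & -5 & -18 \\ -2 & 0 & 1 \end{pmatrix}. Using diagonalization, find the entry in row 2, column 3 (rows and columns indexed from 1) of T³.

Characteristic polynomial: λ^3 + 5λ^2 - λ - 5 = (λ - 1)(λ + 1)(λ + 5), so the eigenvalues are -5, -1, 1.
λ=-1: eigenvector (1, -3, 1).
λ=-5: eigenvector (0, 1, 0).
λ=1: eigenvector (0, -3, 1).
P = [[1, 0, 0], [-3, 1, -3], [1, 0, 1]], D = diag(-1, -5, 1), P⁻¹ = [[1, 0, 0], [0, 1, 3], [-1, 0, 1]].
T³ = P·diag(-1, -125, 1)·P⁻¹ = [[-1, 0, 0], [6, -125, -378], [-2, 0, 1]].
The requested entry is -378.

-378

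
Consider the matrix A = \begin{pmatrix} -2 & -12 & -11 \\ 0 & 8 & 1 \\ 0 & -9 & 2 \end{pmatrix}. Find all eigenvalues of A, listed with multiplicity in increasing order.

-2, 5, 5

Characteristic polynomial: p(s) = s^3 - 8s^2 + 5s + 50 = (s - 5)^2(s + 2).
Roots (with multiplicity): -2, 5, 5.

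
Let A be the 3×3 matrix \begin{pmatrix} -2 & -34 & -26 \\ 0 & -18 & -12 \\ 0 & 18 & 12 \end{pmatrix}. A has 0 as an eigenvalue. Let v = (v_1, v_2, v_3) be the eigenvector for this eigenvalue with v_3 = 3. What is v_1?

-5

A = [[-2, -34, -26], [0, -18, -12], [0, 18, 12]].
Solving (A)v = 0 gives the eigenspace spanned by (-5, -2, 3).
With v_3 = 3, v = (-5, -2, 3), so v_1 = -5.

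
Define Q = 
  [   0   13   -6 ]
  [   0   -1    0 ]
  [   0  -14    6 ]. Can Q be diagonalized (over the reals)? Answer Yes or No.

Yes

Characteristic polynomial: p(μ) = μ^3 - 5μ^2 - 6μ = μ(μ - 6)(μ + 1).
All 3 eigenvalues are distinct, so Q is diagonalizable.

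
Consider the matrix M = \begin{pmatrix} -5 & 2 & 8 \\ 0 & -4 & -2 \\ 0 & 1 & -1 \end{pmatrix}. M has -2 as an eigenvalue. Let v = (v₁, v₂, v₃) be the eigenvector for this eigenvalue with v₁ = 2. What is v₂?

M + 2I = [[-3, 2, 8], [0, -2, -2], [0, 1, 1]].
Solving (M + 2I)v = 0 gives the eigenspace spanned by (2, -1, 1).
With v₁ = 2, v = (2, -1, 1), so v₂ = -1.

-1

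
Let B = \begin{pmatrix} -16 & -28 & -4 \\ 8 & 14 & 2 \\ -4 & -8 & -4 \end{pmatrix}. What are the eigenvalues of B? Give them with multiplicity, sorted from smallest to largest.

-4, -2, 0

Characteristic polynomial: p(s) = s^3 + 6s^2 + 8s = s(s + 2)(s + 4).
Roots (with multiplicity): -4, -2, 0.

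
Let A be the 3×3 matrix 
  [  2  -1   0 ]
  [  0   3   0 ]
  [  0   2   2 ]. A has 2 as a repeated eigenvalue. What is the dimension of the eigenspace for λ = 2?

2

A − 2I = [[0, -1, 0], [0, 1, 0], [0, 2, 0]].
This matrix has rank 1, so its null space has dimension 3 − 1 = 2.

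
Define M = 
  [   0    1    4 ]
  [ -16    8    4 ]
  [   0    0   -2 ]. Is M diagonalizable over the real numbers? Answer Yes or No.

No

Characteristic polynomial: p(μ) = μ^3 - 6μ^2 + 32 = (μ - 4)^2(μ + 2).
μ = 4 has algebraic multiplicity 2; rank(M − 4I) = 2, so geometric multiplicity = 1.
Geometric multiplicity < algebraic multiplicity, so M is not diagonalizable.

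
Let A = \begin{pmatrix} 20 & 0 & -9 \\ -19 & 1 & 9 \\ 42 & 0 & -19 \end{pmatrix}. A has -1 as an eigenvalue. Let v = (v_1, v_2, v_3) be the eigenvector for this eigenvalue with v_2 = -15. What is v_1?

15

A + 1I = [[21, 0, -9], [-19, 2, 9], [42, 0, -18]].
Solving (A + 1I)v = 0 gives the eigenspace spanned by (15, -15, 35).
With v_2 = -15, v = (15, -15, 35), so v_1 = 15.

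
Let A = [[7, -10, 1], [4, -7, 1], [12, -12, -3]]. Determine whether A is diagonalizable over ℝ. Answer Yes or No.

Characteristic polynomial: p(r) = r^3 + 3r^2 - 9r - 27 = (r - 3)(r + 3)^2.
r = -3 has algebraic multiplicity 2; rank(A + 3I) = 2, so geometric multiplicity = 1.
Geometric multiplicity < algebraic multiplicity, so A is not diagonalizable.

No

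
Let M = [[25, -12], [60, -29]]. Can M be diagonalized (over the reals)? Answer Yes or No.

Yes

Characteristic polynomial: p(μ) = μ^2 + 4μ - 5 = (μ - 1)(μ + 5).
All 2 eigenvalues are distinct, so M is diagonalizable.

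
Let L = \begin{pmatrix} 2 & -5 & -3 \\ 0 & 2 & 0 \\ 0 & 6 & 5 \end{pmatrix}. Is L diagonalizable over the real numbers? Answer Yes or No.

Characteristic polynomial: p(t) = t^3 - 9t^2 + 24t - 20 = (t - 5)(t - 2)^2.
t = 2 has algebraic multiplicity 2; rank(L − 2I) = 2, so geometric multiplicity = 1.
Geometric multiplicity < algebraic multiplicity, so L is not diagonalizable.

No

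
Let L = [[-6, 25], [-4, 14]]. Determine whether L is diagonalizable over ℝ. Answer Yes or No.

Characteristic polynomial: p(t) = t^2 - 8t + 16 = (t - 4)^2.
t = 4 has algebraic multiplicity 2; rank(L − 4I) = 1, so geometric multiplicity = 1.
Geometric multiplicity < algebraic multiplicity, so L is not diagonalizable.

No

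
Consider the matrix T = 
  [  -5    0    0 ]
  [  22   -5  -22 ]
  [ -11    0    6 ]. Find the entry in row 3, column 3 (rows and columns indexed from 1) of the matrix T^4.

1296

Characteristic polynomial: s^3 + 4s^2 - 35s - 150 = (s - 6)(s + 5)^2, so the eigenvalues are -5, -5, 6.
s=-5: eigenvector (1, -2, 1).
s=6: eigenvector (0, -2, 1).
s=-5: eigenvector (0, 1, 0).
P = [[1, 0, 0], [-2, -2, 1], [1, 1, 0]], D = diag(-5, 6, -5), P⁻¹ = [[1, 0, 0], [-1, 0, 1], [0, 1, 2]].
T⁴ = P·diag(625, 1296, 625)·P⁻¹ = [[625, 0, 0], [1342, 625, -1342], [-671, 0, 1296]].
The requested entry is 1296.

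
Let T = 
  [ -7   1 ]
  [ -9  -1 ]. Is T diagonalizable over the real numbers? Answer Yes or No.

No

Characteristic polynomial: p(λ) = λ^2 + 8λ + 16 = (λ + 4)^2.
λ = -4 has algebraic multiplicity 2; rank(T + 4I) = 1, so geometric multiplicity = 1.
Geometric multiplicity < algebraic multiplicity, so T is not diagonalizable.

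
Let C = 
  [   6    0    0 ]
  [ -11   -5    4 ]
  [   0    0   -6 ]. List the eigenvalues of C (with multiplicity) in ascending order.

-6, -5, 6

Characteristic polynomial: p(t) = t^3 + 5t^2 - 36t - 180 = (t - 6)(t + 5)(t + 6).
Roots (with multiplicity): -6, -5, 6.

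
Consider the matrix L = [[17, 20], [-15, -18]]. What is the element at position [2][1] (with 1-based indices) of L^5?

Characteristic polynomial: s^2 + s - 6 = (s - 2)(s + 3), so the eigenvalues are -3, 2.
s=2: eigenvector (4, -3).
s=-3: eigenvector (-1, 1).
P = [[4, -1], [-3, 1]], D = diag(2, -3), P⁻¹ = [[1, 1], [3, 4]].
L⁵ = P·diag(32, -243)·P⁻¹ = [[857, 1100], [-825, -1068]].
The requested entry is -825.

-825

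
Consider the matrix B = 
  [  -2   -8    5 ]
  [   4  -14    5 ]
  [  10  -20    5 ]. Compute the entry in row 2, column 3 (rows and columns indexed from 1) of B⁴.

Characteristic polynomial: s^3 + 11s^2 + 30s = s(s + 5)(s + 6), so the eigenvalues are -6, -5, 0.
s=0: eigenvector (-1, -1, -2).
s=-6: eigenvector (2, 1, 0).
s=-5: eigenvector (-1, -1, -1).
P = [[-1, 2, -1], [-1, 1, -1], [-2, 0, -1]], D = diag(0, -6, -5), P⁻¹ = [[-1, 2, -1], [1, -1, 0], [2, -4, 1]].
B⁴ = P·diag(0, 1296, 625)·P⁻¹ = [[1342, -92, -625], [46, 1204, -625], [-1250, 2500, -625]].
The requested entry is -625.

-625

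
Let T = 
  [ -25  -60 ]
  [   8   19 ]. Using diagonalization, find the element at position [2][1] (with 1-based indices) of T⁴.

Characteristic polynomial: λ^2 + 6λ + 5 = (λ + 1)(λ + 5), so the eigenvalues are -5, -1.
λ=-5: eigenvector (-3, 1).
λ=-1: eigenvector (-5, 2).
P = [[-3, -5], [1, 2]], D = diag(-5, -1), P⁻¹ = [[-2, -5], [1, 3]].
T⁴ = P·diag(625, 1)·P⁻¹ = [[3745, 9360], [-1248, -3119]].
The requested entry is -1248.

-1248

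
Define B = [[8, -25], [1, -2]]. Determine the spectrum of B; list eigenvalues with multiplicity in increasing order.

3, 3

Characteristic polynomial: p(λ) = λ^2 - 6λ + 9 = (λ - 3)^2.
Roots (with multiplicity): 3, 3.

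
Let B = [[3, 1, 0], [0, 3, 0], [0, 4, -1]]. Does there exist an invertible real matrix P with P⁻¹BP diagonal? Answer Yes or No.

Characteristic polynomial: p(λ) = λ^3 - 5λ^2 + 3λ + 9 = (λ - 3)^2(λ + 1).
λ = 3 has algebraic multiplicity 2; rank(B − 3I) = 2, so geometric multiplicity = 1.
Geometric multiplicity < algebraic multiplicity, so B is not diagonalizable.

No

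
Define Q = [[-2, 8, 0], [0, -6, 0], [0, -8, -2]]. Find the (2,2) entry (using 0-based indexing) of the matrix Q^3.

Characteristic polynomial: t^3 + 10t^2 + 28t + 24 = (t + 2)^2(t + 6), so the eigenvalues are -6, -2, -2.
t=-2: eigenvector (1, 0, 0).
t=-6: eigenvector (-2, 1, 2).
t=-2: eigenvector (0, 0, 1).
P = [[1, -2, 0], [0, 1, 0], [0, 2, 1]], D = diag(-2, -6, -2), P⁻¹ = [[1, 2, 0], [0, 1, 0], [0, -2, 1]].
Q³ = P·diag(-8, -216, -8)·P⁻¹ = [[-8, 416, 0], [0, -216, 0], [0, -416, -8]].
The requested entry is -8.

-8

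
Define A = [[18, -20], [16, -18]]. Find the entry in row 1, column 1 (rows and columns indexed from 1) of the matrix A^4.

16

Characteristic polynomial: s^2 - 4 = (s - 2)(s + 2), so the eigenvalues are -2, 2.
s=2: eigenvector (5, 4).
s=-2: eigenvector (1, 1).
P = [[5, 1], [4, 1]], D = diag(2, -2), P⁻¹ = [[1, -1], [-4, 5]].
A⁴ = P·diag(16, 16)·P⁻¹ = [[16, 0], [0, 16]].
The requested entry is 16.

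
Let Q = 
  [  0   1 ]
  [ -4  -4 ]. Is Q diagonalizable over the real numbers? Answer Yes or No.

Characteristic polynomial: p(μ) = μ^2 + 4μ + 4 = (μ + 2)^2.
μ = -2 has algebraic multiplicity 2; rank(Q + 2I) = 1, so geometric multiplicity = 1.
Geometric multiplicity < algebraic multiplicity, so Q is not diagonalizable.

No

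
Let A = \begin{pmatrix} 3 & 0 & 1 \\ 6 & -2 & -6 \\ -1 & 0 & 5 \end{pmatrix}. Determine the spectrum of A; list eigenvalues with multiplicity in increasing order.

Characteristic polynomial: p(t) = t^3 - 6t^2 + 32 = (t - 4)^2(t + 2).
Roots (with multiplicity): -2, 4, 4.

-2, 4, 4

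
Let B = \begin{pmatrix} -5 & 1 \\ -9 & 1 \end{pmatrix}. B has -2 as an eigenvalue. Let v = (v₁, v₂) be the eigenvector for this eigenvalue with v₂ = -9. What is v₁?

B + 2I = [[-3, 1], [-9, 3]].
Solving (B + 2I)v = 0 gives the eigenspace spanned by (-3, -9).
With v₂ = -9, v = (-3, -9), so v₁ = -3.

-3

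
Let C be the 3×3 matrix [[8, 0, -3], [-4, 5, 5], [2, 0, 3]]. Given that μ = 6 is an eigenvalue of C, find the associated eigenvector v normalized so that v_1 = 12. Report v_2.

-8

C − 6I = [[2, 0, -3], [-4, -1, 5], [2, 0, -3]].
Solving (C − 6I)v = 0 gives the eigenspace spanned by (12, -8, 8).
With v_1 = 12, v = (12, -8, 8), so v_2 = -8.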